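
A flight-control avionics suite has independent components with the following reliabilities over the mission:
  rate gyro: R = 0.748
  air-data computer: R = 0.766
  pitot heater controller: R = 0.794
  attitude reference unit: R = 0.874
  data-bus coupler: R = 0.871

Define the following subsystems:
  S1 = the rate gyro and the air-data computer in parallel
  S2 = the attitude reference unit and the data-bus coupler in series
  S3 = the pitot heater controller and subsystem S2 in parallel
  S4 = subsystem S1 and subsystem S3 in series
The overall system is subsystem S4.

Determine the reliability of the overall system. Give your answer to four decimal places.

Parallel (rate gyro and air-data computer): 1 − (1 − 0.748000)(1 − 0.766000) = 0.941032
Series (attitude reference unit and data-bus coupler): 0.874000 × 0.871000 = 0.761254
Parallel (pitot heater controller and [0.761254]): 1 − (1 − 0.794000)(1 − 0.761254) = 0.950818
Series ([0.941032] and [0.950818]): 0.941032 × 0.950818 = 0.8948

0.8948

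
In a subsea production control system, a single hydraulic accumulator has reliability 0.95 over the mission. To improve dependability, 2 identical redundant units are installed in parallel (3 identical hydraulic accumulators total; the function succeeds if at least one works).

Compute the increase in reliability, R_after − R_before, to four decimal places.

R_before = 0.95
R_after = 1 − (1 − 0.95)^3 = 0.9999
ΔR = 0.9999 − 0.95 = 0.0499

0.0499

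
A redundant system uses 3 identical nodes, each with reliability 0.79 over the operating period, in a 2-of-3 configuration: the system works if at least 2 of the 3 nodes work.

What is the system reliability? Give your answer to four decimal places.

0.8862

R = Σ_{i=2}^{3} C(3,i) p^i (1−p)^{3−i} with p = 0.79
C(3,2)·0.79^2·0.21^1 = 0.393183
C(3,3)·0.79^3·0.21^0 = 0.493039
Sum = 0.8862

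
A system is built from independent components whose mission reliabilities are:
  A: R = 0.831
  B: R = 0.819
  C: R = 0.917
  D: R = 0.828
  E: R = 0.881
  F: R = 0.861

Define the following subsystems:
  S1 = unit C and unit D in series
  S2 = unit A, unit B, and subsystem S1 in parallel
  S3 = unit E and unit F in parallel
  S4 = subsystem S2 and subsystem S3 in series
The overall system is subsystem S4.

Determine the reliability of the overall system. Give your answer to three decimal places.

0.976

Series (C and D): 0.91700 × 0.82800 = 0.75928
Parallel (A, B, and [0.75928]): 1 − (1 − 0.83100)(1 − 0.81900)(1 − 0.75928) = 0.99264
Parallel (E and F): 1 − (1 − 0.88100)(1 − 0.86100) = 0.98346
Series ([0.99264] and [0.98346]): 0.99264 × 0.98346 = 0.976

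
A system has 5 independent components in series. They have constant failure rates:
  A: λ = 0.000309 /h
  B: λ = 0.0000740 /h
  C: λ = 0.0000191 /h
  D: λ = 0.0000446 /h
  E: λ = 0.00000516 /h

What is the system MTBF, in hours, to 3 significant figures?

Series of exponential components: λ_sys = Σ λ_i
λ_sys = 0.000309 + 0.0000740 + 0.0000191 + 0.0000446 + 0.00000516 = 4.5186e-04 /h
MTBF = 1 / λ_sys = 2210 h

2210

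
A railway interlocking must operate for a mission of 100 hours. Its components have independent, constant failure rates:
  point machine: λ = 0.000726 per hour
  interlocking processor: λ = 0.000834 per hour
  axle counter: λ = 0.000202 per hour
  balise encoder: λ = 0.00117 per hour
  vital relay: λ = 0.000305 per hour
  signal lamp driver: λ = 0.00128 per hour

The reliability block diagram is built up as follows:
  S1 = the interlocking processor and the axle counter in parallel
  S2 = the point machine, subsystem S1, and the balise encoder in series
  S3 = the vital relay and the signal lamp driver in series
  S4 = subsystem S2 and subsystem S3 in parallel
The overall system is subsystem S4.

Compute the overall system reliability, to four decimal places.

0.9745

R(point machine) = exp(−0.000726 × 100) = 0.929973
R(interlocking processor) = exp(−0.000834 × 100) = 0.919983
R(axle counter) = exp(−0.000202 × 100) = 0.980003
R(balise encoder) = exp(−0.00117 × 100) = 0.889585
R(vital relay) = exp(−0.000305 × 100) = 0.969960
R(signal lamp driver) = exp(−0.00128 × 100) = 0.879853
Parallel (interlocking processor and axle counter): 1 − (1 − 0.919983)(1 − 0.980003) = 0.998400
Series (point machine, [0.998400], and balise encoder): 0.929973 × 0.998400 × 0.889585 = 0.825966
Series (vital relay and signal lamp driver): 0.969960 × 0.879853 = 0.853422
Parallel ([0.825966] and [0.853422]): 1 − (1 − 0.825966)(1 − 0.853422) = 0.9745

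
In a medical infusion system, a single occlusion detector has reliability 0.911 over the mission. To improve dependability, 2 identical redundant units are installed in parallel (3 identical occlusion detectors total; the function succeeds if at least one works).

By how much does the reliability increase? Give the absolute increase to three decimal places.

R_before = 0.911
R_after = 1 − (1 − 0.911)^3 = 0.999
ΔR = 0.999 − 0.911 = 0.088

0.088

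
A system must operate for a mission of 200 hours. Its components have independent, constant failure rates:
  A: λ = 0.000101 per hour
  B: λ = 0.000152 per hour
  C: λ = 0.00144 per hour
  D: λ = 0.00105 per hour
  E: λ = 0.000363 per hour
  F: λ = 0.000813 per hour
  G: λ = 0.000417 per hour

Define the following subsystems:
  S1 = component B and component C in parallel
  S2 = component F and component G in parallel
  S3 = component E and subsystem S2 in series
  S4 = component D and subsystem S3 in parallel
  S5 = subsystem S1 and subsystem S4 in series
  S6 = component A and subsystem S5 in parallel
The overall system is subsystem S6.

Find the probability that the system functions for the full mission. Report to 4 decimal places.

0.9995

R(A) = exp(−0.000101 × 200) = 0.980003
R(B) = exp(−0.000152 × 200) = 0.970057
R(C) = exp(−0.00144 × 200) = 0.749762
R(D) = exp(−0.00105 × 200) = 0.810584
R(E) = exp(−0.000363 × 200) = 0.929973
R(F) = exp(−0.000813 × 200) = 0.849931
R(G) = exp(−0.000417 × 200) = 0.919983
Parallel (B and C): 1 − (1 − 0.970057)(1 − 0.749762) = 0.992507
Parallel (F and G): 1 − (1 − 0.849931)(1 − 0.919983) = 0.987992
Series (E and [0.987992]): 0.929973 × 0.987992 = 0.918806
Parallel (D and [0.918806]): 1 − (1 − 0.810584)(1 − 0.918806) = 0.984621
Series ([0.992507] and [0.984621]): 0.992507 × 0.984621 = 0.977243
Parallel (A and [0.977243]): 1 − (1 − 0.980003)(1 − 0.977243) = 0.9995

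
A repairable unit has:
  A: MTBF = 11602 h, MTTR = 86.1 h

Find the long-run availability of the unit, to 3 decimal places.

A(A) = MTBF/(MTBF+MTTR) = 11602/(11602+86.1) = 0.993

0.993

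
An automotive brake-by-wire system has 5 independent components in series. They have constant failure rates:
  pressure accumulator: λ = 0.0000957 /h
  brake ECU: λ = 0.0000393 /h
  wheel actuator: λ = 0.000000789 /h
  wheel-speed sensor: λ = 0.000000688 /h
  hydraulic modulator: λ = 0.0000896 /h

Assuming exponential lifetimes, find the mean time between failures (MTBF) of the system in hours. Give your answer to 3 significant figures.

4420

Series of exponential components: λ_sys = Σ λ_i
λ_sys = 0.0000957 + 0.0000393 + 0.000000789 + 0.000000688 + 0.0000896 = 2.2608e-04 /h
MTBF = 1 / λ_sys = 4420 h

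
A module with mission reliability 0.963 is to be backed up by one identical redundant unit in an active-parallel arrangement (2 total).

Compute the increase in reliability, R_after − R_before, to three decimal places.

R_before = 0.963
R_after = 1 − (1 − 0.963)^2 = 0.999
ΔR = 0.999 − 0.963 = 0.036

0.036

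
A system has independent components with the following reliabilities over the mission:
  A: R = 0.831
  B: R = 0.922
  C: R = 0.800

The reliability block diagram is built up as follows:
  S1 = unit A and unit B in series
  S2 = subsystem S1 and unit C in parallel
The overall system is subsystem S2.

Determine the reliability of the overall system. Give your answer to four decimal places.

Series (A and B): 0.831000 × 0.922000 = 0.766182
Parallel ([0.766182] and C): 1 − (1 − 0.766182)(1 − 0.800000) = 0.9532

0.9532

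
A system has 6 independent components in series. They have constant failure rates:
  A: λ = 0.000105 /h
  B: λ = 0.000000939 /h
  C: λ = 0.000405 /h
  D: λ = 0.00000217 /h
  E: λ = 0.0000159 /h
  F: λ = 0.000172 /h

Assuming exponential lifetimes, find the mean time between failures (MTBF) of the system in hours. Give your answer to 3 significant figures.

Series of exponential components: λ_sys = Σ λ_i
λ_sys = 0.000105 + 0.000000939 + 0.000405 + 0.00000217 + 0.0000159 + 0.000172 = 7.0101e-04 /h
MTBF = 1 / λ_sys = 1430 h

1430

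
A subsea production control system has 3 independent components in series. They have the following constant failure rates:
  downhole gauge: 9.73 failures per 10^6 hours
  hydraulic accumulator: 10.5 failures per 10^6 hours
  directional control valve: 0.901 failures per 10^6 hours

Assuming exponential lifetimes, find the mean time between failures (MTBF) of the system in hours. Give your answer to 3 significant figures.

Series of exponential components: λ_sys = Σ λ_i
λ_sys = 0.00000973 + 0.0000105 + 0.000000901 = 2.1131e-05 /h
MTBF = 1 / λ_sys = 47300 h

47300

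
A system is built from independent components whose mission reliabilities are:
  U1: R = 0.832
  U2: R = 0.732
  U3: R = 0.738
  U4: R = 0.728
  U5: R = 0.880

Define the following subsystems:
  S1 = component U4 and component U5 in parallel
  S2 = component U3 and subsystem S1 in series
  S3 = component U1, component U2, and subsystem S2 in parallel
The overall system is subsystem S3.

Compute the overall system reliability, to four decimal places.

Parallel (U4 and U5): 1 − (1 − 0.728000)(1 − 0.880000) = 0.967360
Series (U3 and [0.967360]): 0.738000 × 0.967360 = 0.713912
Parallel (U1, U2, and [0.713912]): 1 − (1 − 0.832000)(1 − 0.732000)(1 − 0.713912) = 0.9871

0.9871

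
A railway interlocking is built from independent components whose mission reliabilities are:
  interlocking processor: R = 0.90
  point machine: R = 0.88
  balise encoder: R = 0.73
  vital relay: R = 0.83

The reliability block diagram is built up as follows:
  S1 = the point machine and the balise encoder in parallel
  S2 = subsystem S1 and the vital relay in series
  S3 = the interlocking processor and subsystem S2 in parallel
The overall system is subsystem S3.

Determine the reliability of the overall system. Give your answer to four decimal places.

Parallel (point machine and balise encoder): 1 − (1 − 0.880000)(1 − 0.730000) = 0.967600
Series ([0.967600] and vital relay): 0.967600 × 0.830000 = 0.803108
Parallel (interlocking processor and [0.803108]): 1 − (1 − 0.900000)(1 − 0.803108) = 0.9803

0.9803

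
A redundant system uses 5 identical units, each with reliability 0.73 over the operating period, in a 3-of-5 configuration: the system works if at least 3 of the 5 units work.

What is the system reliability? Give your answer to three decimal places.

0.874

R = Σ_{i=3}^{5} C(5,i) p^i (1−p)^{5−i} with p = 0.73
C(5,3)·0.73^3·0.27^2 = 0.28359
C(5,4)·0.73^4·0.27^1 = 0.38338
C(5,5)·0.73^5·0.27^0 = 0.20731
Sum = 0.874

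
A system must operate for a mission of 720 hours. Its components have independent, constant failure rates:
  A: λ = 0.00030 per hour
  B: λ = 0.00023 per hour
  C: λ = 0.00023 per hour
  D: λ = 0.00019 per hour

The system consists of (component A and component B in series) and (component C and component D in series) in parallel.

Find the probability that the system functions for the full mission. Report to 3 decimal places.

R(A) = exp(−0.00030 × 720) = 0.80574
R(B) = exp(−0.00023 × 720) = 0.84739
R(C) = exp(−0.00023 × 720) = 0.84739
R(D) = exp(−0.00019 × 720) = 0.87214
Series (A and B): 0.80574 × 0.84739 = 0.68278
Series (C and D): 0.84739 × 0.87214 = 0.73904
Parallel ([0.68278] and [0.73904]): 1 − (1 − 0.68278)(1 − 0.73904) = 0.917

0.917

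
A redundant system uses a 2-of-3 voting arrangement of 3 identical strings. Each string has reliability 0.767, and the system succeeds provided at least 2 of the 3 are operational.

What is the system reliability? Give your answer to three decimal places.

0.862

R = Σ_{i=2}^{3} C(3,i) p^i (1−p)^{3−i} with p = 0.767
C(3,2)·0.767^2·0.233^1 = 0.41121
C(3,3)·0.767^3·0.233^0 = 0.45122
Sum = 0.862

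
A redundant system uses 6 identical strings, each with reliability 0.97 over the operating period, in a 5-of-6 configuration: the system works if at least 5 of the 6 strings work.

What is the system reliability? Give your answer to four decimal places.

0.9875

R = Σ_{i=5}^{6} C(6,i) p^i (1−p)^{6−i} with p = 0.97
C(6,5)·0.97^5·0.03^1 = 0.154572
C(6,6)·0.97^6·0.03^0 = 0.832972
Sum = 0.9875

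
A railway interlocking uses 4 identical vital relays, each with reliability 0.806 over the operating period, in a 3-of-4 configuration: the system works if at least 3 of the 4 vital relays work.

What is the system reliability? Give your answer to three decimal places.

R = Σ_{i=3}^{4} C(4,i) p^i (1−p)^{4−i} with p = 0.806
C(4,3)·0.806^3·0.194^1 = 0.40632
C(4,4)·0.806^4·0.194^0 = 0.42203
Sum = 0.828

0.828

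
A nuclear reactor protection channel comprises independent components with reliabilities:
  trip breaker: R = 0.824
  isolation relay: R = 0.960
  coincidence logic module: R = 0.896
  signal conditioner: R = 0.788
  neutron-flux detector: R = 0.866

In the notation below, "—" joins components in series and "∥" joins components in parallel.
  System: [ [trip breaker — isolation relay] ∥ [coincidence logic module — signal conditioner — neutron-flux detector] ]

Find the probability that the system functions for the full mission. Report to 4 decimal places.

0.9188

Series (trip breaker and isolation relay): 0.824000 × 0.960000 = 0.791040
Series (coincidence logic module, signal conditioner, and neutron-flux detector): 0.896000 × 0.788000 × 0.866000 = 0.611438
Parallel ([0.791040] and [0.611438]): 1 − (1 − 0.791040)(1 − 0.611438) = 0.9188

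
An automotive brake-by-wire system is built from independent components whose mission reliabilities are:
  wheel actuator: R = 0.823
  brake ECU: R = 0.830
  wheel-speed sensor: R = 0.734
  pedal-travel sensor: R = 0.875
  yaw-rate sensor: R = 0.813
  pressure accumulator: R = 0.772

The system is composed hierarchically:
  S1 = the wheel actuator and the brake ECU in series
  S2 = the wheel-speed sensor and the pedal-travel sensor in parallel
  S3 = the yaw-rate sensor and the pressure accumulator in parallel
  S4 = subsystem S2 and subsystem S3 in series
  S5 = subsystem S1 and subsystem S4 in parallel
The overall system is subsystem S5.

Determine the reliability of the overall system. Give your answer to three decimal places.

0.976

Series (wheel actuator and brake ECU): 0.82300 × 0.83000 = 0.68309
Parallel (wheel-speed sensor and pedal-travel sensor): 1 − (1 − 0.73400)(1 − 0.87500) = 0.96675
Parallel (yaw-rate sensor and pressure accumulator): 1 − (1 − 0.81300)(1 − 0.77200) = 0.95736
Series ([0.96675] and [0.95736]): 0.96675 × 0.95736 = 0.92553
Parallel ([0.68309] and [0.92553]): 1 − (1 − 0.68309)(1 − 0.92553) = 0.976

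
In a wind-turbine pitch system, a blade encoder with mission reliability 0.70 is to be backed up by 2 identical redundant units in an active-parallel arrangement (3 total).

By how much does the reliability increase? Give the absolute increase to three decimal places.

R_before = 0.70
R_after = 1 − (1 − 0.70)^3 = 0.973
ΔR = 0.973 − 0.70 = 0.273

0.273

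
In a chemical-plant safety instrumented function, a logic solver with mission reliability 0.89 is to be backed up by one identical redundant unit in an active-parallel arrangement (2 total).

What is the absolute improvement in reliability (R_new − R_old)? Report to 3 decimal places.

R_before = 0.89
R_after = 1 − (1 − 0.89)^2 = 0.988
ΔR = 0.988 − 0.89 = 0.098

0.098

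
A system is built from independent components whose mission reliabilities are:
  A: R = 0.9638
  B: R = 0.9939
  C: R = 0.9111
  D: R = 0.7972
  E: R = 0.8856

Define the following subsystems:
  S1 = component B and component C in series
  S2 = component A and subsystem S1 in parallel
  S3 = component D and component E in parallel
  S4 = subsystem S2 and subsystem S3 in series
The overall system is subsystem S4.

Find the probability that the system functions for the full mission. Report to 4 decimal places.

0.9735

Series (B and C): 0.993900 × 0.911100 = 0.905542
Parallel (A and [0.905542]): 1 − (1 − 0.963800)(1 − 0.905542) = 0.996581
Parallel (D and E): 1 − (1 − 0.797200)(1 − 0.885600) = 0.976800
Series ([0.996581] and [0.976800]): 0.996581 × 0.976800 = 0.9735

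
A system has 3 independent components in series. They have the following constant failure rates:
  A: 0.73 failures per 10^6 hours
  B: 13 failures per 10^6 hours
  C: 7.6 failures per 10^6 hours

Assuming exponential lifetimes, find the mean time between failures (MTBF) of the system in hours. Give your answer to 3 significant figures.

Series of exponential components: λ_sys = Σ λ_i
λ_sys = 0.00000073 + 0.000013 + 0.0000076 = 2.1330e-05 /h
MTBF = 1 / λ_sys = 46900 h

46900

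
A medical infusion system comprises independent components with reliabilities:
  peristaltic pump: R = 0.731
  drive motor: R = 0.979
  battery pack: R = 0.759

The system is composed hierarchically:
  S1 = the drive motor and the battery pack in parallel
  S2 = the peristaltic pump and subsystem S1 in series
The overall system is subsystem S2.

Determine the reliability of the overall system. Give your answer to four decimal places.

Parallel (drive motor and battery pack): 1 − (1 − 0.979000)(1 − 0.759000) = 0.994939
Series (peristaltic pump and [0.994939]): 0.731000 × 0.994939 = 0.7273

0.7273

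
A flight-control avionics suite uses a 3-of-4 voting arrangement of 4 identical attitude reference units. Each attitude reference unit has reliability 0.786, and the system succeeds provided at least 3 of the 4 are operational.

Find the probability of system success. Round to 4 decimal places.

0.7973

R = Σ_{i=3}^{4} C(4,i) p^i (1−p)^{4−i} with p = 0.786
C(4,3)·0.786^3·0.214^1 = 0.415663
C(4,4)·0.786^4·0.214^0 = 0.381672
Sum = 0.7973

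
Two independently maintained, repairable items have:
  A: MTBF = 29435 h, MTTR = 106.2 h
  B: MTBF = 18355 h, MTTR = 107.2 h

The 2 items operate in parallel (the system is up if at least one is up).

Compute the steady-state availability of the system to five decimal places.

A(A) = MTBF/(MTBF+MTTR) = 29435/(29435+106.2) = 0.996405
A(B) = MTBF/(MTBF+MTTR) = 18355/(18355+107.2) = 0.994194
Parallel availability: 1 − (1 − 0.996405)(1 − 0.994194) = 0.99998

0.99998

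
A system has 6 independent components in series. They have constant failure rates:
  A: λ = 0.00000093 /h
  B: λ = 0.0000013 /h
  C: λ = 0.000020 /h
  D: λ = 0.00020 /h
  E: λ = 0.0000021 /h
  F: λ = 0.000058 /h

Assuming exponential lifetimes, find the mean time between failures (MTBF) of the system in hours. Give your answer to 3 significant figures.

Series of exponential components: λ_sys = Σ λ_i
λ_sys = 0.00000093 + 0.0000013 + 0.000020 + 0.00020 + 0.0000021 + 0.000058 = 2.8233e-04 /h
MTBF = 1 / λ_sys = 3540 h

3540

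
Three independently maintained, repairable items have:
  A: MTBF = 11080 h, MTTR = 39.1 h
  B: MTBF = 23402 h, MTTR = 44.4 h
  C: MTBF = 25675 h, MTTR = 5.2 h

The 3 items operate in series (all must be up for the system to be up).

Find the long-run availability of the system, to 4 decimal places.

A(A) = MTBF/(MTBF+MTTR) = 11080/(11080+39.1) = 0.996484
A(B) = MTBF/(MTBF+MTTR) = 23402/(23402+44.4) = 0.998106
A(C) = MTBF/(MTBF+MTTR) = 25675/(25675+5.2) = 0.999798
Series availability: 0.996484 × 0.998106 × 0.999798 = 0.9944

0.9944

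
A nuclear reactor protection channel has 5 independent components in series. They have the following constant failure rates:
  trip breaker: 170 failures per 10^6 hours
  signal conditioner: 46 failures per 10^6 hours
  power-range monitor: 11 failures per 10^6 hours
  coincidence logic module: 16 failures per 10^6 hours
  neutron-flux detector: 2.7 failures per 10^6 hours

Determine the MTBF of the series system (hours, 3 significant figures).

4070

Series of exponential components: λ_sys = Σ λ_i
λ_sys = 0.00017 + 0.000046 + 0.000011 + 0.000016 + 0.0000027 = 2.4570e-04 /h
MTBF = 1 / λ_sys = 4070 h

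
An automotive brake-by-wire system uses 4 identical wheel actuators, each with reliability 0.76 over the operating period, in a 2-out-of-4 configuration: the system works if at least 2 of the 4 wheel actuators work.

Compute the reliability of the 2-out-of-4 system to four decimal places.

R = Σ_{i=2}^{4} C(4,i) p^i (1−p)^{4−i} with p = 0.76
C(4,2)·0.76^2·0.24^2 = 0.199619
C(4,3)·0.76^3·0.24^1 = 0.421417
C(4,4)·0.76^4·0.24^0 = 0.333622
Sum = 0.9547

0.9547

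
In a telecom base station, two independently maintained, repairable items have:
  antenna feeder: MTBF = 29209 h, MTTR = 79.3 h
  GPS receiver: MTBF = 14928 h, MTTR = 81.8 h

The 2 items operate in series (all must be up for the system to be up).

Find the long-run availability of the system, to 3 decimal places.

A(antenna feeder) = MTBF/(MTBF+MTTR) = 29209/(29209+79.3) = 0.997292
A(GPS receiver) = MTBF/(MTBF+MTTR) = 14928/(14928+81.8) = 0.994550
Series availability: 0.997292 × 0.994550 = 0.992

0.992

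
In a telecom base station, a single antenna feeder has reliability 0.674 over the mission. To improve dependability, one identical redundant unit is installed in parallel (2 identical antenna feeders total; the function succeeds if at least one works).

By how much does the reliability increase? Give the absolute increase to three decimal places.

0.220

R_before = 0.674
R_after = 1 − (1 − 0.674)^2 = 0.894
ΔR = 0.894 − 0.674 = 0.220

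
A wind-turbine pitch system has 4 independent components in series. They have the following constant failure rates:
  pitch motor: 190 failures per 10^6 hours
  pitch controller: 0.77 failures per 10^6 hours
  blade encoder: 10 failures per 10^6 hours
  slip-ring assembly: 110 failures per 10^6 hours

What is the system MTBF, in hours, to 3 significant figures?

3220

Series of exponential components: λ_sys = Σ λ_i
λ_sys = 0.00019 + 0.00000077 + 0.000010 + 0.00011 = 3.1077e-04 /h
MTBF = 1 / λ_sys = 3220 h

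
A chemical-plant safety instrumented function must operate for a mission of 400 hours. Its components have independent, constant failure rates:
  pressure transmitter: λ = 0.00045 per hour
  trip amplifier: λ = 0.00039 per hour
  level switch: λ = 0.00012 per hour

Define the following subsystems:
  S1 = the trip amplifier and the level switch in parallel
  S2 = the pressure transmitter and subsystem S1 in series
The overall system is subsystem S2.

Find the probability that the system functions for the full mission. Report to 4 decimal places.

R(pressure transmitter) = exp(−0.00045 × 400) = 0.835270
R(trip amplifier) = exp(−0.00039 × 400) = 0.855559
R(level switch) = exp(−0.00012 × 400) = 0.953134
Parallel (trip amplifier and level switch): 1 − (1 − 0.855559)(1 − 0.953134) = 0.993231
Series (pressure transmitter and [0.993231]): 0.835270 × 0.993231 = 0.8296

0.8296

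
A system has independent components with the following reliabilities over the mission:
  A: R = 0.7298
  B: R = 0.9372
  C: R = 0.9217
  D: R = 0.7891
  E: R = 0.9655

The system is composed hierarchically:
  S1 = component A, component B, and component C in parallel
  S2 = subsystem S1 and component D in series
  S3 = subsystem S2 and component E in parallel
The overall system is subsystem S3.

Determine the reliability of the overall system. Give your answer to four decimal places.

Parallel (A, B, and C): 1 − (1 − 0.729800)(1 − 0.937200)(1 − 0.921700) = 0.998671
Series ([0.998671] and D): 0.998671 × 0.789100 = 0.788051
Parallel ([0.788051] and E): 1 − (1 − 0.788051)(1 − 0.965500) = 0.9927

0.9927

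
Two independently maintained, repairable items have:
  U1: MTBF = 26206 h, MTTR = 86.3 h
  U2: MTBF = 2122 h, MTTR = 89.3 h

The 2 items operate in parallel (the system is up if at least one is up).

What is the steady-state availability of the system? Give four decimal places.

A(U1) = MTBF/(MTBF+MTTR) = 26206/(26206+86.3) = 0.996718
A(U2) = MTBF/(MTBF+MTTR) = 2122/(2122+89.3) = 0.959617
Parallel availability: 1 − (1 − 0.996718)(1 − 0.959617) = 0.9999

0.9999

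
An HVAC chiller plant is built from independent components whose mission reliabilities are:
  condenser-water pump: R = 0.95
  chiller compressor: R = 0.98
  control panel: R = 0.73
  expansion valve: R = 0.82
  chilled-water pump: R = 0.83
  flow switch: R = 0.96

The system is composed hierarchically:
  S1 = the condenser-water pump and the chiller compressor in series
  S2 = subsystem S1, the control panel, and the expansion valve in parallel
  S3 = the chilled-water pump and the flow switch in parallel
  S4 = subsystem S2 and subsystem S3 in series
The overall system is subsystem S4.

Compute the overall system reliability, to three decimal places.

Series (condenser-water pump and chiller compressor): 0.95000 × 0.98000 = 0.93100
Parallel ([0.93100], control panel, and expansion valve): 1 − (1 − 0.93100)(1 − 0.73000)(1 − 0.82000) = 0.99665
Parallel (chilled-water pump and flow switch): 1 − (1 − 0.83000)(1 − 0.96000) = 0.99320
Series ([0.99665] and [0.99320]): 0.99665 × 0.99320 = 0.990

0.990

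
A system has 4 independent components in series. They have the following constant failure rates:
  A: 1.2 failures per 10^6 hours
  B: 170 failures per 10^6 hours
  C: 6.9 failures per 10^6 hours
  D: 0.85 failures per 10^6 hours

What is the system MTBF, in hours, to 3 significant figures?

Series of exponential components: λ_sys = Σ λ_i
λ_sys = 0.0000012 + 0.00017 + 0.0000069 + 0.00000085 = 1.7895e-04 /h
MTBF = 1 / λ_sys = 5590 h

5590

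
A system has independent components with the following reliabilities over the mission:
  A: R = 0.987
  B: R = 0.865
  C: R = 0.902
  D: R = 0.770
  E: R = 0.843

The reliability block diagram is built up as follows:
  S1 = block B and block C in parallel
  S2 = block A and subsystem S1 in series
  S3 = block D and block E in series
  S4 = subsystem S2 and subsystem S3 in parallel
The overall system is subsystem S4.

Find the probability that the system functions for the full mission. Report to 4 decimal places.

Parallel (B and C): 1 − (1 − 0.865000)(1 − 0.902000) = 0.986770
Series (A and [0.986770]): 0.987000 × 0.986770 = 0.973942
Series (D and E): 0.770000 × 0.843000 = 0.649110
Parallel ([0.973942] and [0.649110]): 1 − (1 − 0.973942)(1 − 0.649110) = 0.9909

0.9909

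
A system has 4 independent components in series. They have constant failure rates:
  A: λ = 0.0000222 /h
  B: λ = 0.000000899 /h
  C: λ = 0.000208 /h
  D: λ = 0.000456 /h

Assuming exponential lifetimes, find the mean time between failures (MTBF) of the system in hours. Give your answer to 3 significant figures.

1460

Series of exponential components: λ_sys = Σ λ_i
λ_sys = 0.0000222 + 0.000000899 + 0.000208 + 0.000456 = 6.8710e-04 /h
MTBF = 1 / λ_sys = 1460 h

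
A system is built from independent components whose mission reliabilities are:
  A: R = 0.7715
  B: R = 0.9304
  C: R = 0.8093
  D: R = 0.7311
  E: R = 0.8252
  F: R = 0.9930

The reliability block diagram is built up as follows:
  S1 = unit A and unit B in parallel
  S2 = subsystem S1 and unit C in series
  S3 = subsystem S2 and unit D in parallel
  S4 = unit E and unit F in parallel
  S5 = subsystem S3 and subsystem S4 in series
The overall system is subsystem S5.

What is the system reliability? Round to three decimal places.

0.944

Parallel (A and B): 1 − (1 − 0.77150)(1 − 0.93040) = 0.98410
Series ([0.98410] and C): 0.98410 × 0.80930 = 0.79643
Parallel ([0.79643] and D): 1 − (1 − 0.79643)(1 − 0.73110) = 0.94526
Parallel (E and F): 1 − (1 − 0.82520)(1 − 0.99300) = 0.99878
Series ([0.94526] and [0.99878]): 0.94526 × 0.99878 = 0.944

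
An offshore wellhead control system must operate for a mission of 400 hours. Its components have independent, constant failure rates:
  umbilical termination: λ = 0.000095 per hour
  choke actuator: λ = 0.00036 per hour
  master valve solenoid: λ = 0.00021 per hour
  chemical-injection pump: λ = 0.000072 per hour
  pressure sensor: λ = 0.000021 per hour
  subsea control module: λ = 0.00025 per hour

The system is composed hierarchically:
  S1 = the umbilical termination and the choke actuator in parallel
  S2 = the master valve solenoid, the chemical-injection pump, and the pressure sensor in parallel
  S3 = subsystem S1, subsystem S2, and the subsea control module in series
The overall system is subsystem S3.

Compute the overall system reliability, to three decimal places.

R(umbilical termination) = exp(−0.000095 × 400) = 0.96271
R(choke actuator) = exp(−0.00036 × 400) = 0.86589
R(master valve solenoid) = exp(−0.00021 × 400) = 0.91943
R(chemical-injection pump) = exp(−0.000072 × 400) = 0.97161
R(pressure sensor) = exp(−0.000021 × 400) = 0.99164
R(subsea control module) = exp(−0.00025 × 400) = 0.90484
Parallel (umbilical termination and choke actuator): 1 − (1 − 0.96271)(1 − 0.86589) = 0.99500
Parallel (master valve solenoid, chemical-injection pump, and pressure sensor): 1 − (1 − 0.91943)(1 − 0.97161)(1 − 0.99164) = 0.99998
Series ([0.99500], [0.99998], and subsea control module): 0.99500 × 0.99998 × 0.90484 = 0.900

0.900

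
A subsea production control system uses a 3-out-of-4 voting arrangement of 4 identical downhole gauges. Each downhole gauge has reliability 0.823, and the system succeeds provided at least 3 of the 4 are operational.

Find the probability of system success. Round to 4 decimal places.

0.8534

R = Σ_{i=3}^{4} C(4,i) p^i (1−p)^{4−i} with p = 0.823
C(4,3)·0.823^3·0.177^1 = 0.394669
C(4,4)·0.823^4·0.177^0 = 0.458775
Sum = 0.8534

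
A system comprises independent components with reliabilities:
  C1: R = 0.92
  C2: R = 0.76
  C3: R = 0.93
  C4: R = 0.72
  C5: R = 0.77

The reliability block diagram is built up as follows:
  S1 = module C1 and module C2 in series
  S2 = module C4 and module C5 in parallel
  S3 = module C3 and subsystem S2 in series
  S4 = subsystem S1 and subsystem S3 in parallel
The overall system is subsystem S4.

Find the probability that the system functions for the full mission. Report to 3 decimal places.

0.961

Series (C1 and C2): 0.92000 × 0.76000 = 0.69920
Parallel (C4 and C5): 1 − (1 − 0.72000)(1 − 0.77000) = 0.93560
Series (C3 and [0.93560]): 0.93000 × 0.93560 = 0.87011
Parallel ([0.69920] and [0.87011]): 1 − (1 − 0.69920)(1 − 0.87011) = 0.961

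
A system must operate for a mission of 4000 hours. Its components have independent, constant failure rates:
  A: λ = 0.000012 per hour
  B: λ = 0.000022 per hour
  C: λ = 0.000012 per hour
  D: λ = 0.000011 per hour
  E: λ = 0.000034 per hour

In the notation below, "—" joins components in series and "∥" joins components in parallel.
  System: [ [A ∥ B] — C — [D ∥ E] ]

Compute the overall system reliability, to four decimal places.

0.9442

R(A) = exp(−0.000012 × 4000) = 0.953134
R(B) = exp(−0.000022 × 4000) = 0.915761
R(C) = exp(−0.000012 × 4000) = 0.953134
R(D) = exp(−0.000011 × 4000) = 0.956954
R(E) = exp(−0.000034 × 4000) = 0.872843
Parallel (A and B): 1 − (1 − 0.953134)(1 − 0.915761) = 0.996052
Parallel (D and E): 1 − (1 − 0.956954)(1 − 0.872843) = 0.994526
Series ([0.996052], C, and [0.994526]): 0.996052 × 0.953134 × 0.994526 = 0.9442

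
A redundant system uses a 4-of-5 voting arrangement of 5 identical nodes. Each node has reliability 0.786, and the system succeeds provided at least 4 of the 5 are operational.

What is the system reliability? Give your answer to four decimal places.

R = Σ_{i=4}^{5} C(5,i) p^i (1−p)^{5−i} with p = 0.786
C(5,4)·0.786^4·0.214^1 = 0.408389
C(5,5)·0.786^5·0.214^0 = 0.299994
Sum = 0.7084

0.7084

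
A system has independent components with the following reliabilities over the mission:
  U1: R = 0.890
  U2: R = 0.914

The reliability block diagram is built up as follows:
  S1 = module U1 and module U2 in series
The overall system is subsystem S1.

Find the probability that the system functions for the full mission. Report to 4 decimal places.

Series (U1 and U2): 0.890000 × 0.914000 = 0.8135

0.8135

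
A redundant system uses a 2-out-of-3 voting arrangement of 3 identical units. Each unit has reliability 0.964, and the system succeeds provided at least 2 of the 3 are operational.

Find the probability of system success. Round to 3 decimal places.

R = Σ_{i=2}^{3} C(3,i) p^i (1−p)^{3−i} with p = 0.964
C(3,2)·0.964^2·0.036^1 = 0.10036
C(3,3)·0.964^3·0.036^0 = 0.89584
Sum = 0.996

0.996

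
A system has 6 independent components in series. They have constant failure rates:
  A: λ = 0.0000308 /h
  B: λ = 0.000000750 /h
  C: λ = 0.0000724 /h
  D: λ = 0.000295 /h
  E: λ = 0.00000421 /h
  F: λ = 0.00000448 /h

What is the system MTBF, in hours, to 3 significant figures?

Series of exponential components: λ_sys = Σ λ_i
λ_sys = 0.0000308 + 0.000000750 + 0.0000724 + 0.000295 + 0.00000421 + 0.00000448 = 4.0764e-04 /h
MTBF = 1 / λ_sys = 2450 h

2450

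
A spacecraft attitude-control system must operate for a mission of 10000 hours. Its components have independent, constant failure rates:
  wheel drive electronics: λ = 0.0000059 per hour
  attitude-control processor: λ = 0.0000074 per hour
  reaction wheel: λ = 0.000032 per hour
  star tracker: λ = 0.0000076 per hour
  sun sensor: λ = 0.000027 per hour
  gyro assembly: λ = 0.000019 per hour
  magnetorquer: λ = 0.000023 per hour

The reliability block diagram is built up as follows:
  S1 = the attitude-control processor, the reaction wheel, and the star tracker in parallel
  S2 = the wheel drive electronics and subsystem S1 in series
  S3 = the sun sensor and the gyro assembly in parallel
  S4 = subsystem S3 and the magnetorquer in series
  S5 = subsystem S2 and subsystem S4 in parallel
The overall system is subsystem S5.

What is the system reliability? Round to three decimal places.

0.986

R(wheel drive electronics) = exp(−0.0000059 × 10000) = 0.94271
R(attitude-control processor) = exp(−0.0000074 × 10000) = 0.92867
R(reaction wheel) = exp(−0.000032 × 10000) = 0.72615
R(star tracker) = exp(−0.0000076 × 10000) = 0.92682
R(sun sensor) = exp(−0.000027 × 10000) = 0.76338
R(gyro assembly) = exp(−0.000019 × 10000) = 0.82696
R(magnetorquer) = exp(−0.000023 × 10000) = 0.79453
Parallel (attitude-control processor, reaction wheel, and star tracker): 1 − (1 − 0.92867)(1 − 0.72615)(1 − 0.92682) = 0.99857
Series (wheel drive electronics and [0.99857]): 0.94271 × 0.99857 = 0.94136
Parallel (sun sensor and gyro assembly): 1 − (1 − 0.76338)(1 − 0.82696) = 0.95906
Series ([0.95906] and magnetorquer): 0.95906 × 0.79453 = 0.76200
Parallel ([0.94136] and [0.76200]): 1 − (1 − 0.94136)(1 − 0.76200) = 0.986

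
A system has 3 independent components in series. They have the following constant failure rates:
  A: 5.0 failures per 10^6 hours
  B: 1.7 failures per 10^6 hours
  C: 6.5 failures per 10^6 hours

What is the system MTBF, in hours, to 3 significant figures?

Series of exponential components: λ_sys = Σ λ_i
λ_sys = 0.0000050 + 0.0000017 + 0.0000065 = 1.3200e-05 /h
MTBF = 1 / λ_sys = 75800 h

75800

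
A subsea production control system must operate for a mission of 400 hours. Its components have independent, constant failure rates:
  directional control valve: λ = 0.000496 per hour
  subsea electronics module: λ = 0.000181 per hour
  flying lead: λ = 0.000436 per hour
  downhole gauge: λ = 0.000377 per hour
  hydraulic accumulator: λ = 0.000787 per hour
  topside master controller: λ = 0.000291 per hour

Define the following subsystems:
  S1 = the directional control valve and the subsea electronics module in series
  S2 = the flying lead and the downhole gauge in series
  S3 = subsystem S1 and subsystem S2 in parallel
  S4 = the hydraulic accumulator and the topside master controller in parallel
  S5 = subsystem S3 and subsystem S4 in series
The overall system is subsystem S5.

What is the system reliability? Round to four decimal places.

R(directional control valve) = exp(−0.000496 × 400) = 0.820042
R(subsea electronics module) = exp(−0.000181 × 400) = 0.930159
R(flying lead) = exp(−0.000436 × 400) = 0.839961
R(downhole gauge) = exp(−0.000377 × 400) = 0.860020
R(hydraulic accumulator) = exp(−0.000787 × 400) = 0.729935
R(topside master controller) = exp(−0.000291 × 400) = 0.890119
Series (directional control valve and subsea electronics module): 0.820042 × 0.930159 = 0.762769
Series (flying lead and downhole gauge): 0.839961 × 0.860020 = 0.722383
Parallel ([0.762769] and [0.722383]): 1 − (1 − 0.762769)(1 − 0.722383) = 0.934141
Parallel (hydraulic accumulator and topside master controller): 1 − (1 − 0.729935)(1 − 0.890119) = 0.970325
Series ([0.934141] and [0.970325]): 0.934141 × 0.970325 = 0.9064

0.9064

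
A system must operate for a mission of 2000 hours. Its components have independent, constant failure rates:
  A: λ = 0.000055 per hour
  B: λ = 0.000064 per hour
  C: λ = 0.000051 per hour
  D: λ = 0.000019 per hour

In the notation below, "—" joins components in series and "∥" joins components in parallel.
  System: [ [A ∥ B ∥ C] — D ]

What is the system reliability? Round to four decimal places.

R(A) = exp(−0.000055 × 2000) = 0.895834
R(B) = exp(−0.000064 × 2000) = 0.879853
R(C) = exp(−0.000051 × 2000) = 0.903030
R(D) = exp(−0.000019 × 2000) = 0.962713
Parallel (A, B, and C): 1 − (1 − 0.895834)(1 − 0.879853)(1 − 0.903030) = 0.998786
Series ([0.998786] and D): 0.998786 × 0.962713 = 0.9615

0.9615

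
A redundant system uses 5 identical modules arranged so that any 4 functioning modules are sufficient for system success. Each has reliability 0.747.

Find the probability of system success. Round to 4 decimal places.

R = Σ_{i=4}^{5} C(5,i) p^i (1−p)^{5−i} with p = 0.747
C(5,4)·0.747^4·0.253^1 = 0.393888
C(5,5)·0.747^5·0.253^0 = 0.232596
Sum = 0.6265

0.6265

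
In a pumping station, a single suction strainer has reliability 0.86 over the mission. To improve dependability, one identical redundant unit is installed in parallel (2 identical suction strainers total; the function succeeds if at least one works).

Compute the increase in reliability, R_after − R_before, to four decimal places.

0.1204

R_before = 0.86
R_after = 1 − (1 − 0.86)^2 = 0.9804
ΔR = 0.9804 − 0.86 = 0.1204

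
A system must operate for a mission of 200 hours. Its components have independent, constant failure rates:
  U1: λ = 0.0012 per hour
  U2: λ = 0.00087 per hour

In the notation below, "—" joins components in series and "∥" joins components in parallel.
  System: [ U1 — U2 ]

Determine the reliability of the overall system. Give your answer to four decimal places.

0.6610

R(U1) = exp(−0.0012 × 200) = 0.786628
R(U2) = exp(−0.00087 × 200) = 0.840297
Series (U1 and U2): 0.786628 × 0.840297 = 0.6610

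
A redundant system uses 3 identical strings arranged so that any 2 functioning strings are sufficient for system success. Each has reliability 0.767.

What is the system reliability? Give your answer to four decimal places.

0.8624

R = Σ_{i=2}^{3} C(3,i) p^i (1−p)^{3−i} with p = 0.767
C(3,2)·0.767^2·0.233^1 = 0.411214
C(3,3)·0.767^3·0.233^0 = 0.451218
Sum = 0.8624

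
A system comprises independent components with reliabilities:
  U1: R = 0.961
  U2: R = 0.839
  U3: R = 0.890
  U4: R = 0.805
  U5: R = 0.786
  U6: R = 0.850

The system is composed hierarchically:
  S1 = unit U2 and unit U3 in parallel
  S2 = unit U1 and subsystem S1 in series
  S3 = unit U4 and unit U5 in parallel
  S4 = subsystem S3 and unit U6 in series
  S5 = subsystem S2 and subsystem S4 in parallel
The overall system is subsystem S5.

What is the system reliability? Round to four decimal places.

Parallel (U2 and U3): 1 − (1 − 0.839000)(1 − 0.890000) = 0.982290
Series (U1 and [0.982290]): 0.961000 × 0.982290 = 0.943981
Parallel (U4 and U5): 1 − (1 − 0.805000)(1 − 0.786000) = 0.958270
Series ([0.958270] and U6): 0.958270 × 0.850000 = 0.814530
Parallel ([0.943981] and [0.814530]): 1 − (1 − 0.943981)(1 − 0.814530) = 0.9896

0.9896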